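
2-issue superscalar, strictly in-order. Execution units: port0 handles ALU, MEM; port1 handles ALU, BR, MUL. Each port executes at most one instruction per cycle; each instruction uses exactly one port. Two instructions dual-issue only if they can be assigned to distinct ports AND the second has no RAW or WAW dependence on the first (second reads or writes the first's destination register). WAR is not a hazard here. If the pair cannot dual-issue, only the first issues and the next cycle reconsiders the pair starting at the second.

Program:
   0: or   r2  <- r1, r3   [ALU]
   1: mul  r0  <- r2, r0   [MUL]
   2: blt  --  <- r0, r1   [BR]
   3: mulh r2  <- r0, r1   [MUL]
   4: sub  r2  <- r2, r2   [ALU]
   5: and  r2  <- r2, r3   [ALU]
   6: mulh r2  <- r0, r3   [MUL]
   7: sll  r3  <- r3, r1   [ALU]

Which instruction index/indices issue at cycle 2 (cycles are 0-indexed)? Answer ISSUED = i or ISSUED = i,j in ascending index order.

ISSUED = 2

t=0 i0:or ; RAW r2
t=1 i1:mul ; no-port MUL/BR
t=2 i2:blt ; no-port BR/MUL
t=3 i3:mulh ; RAW+WAW r2
t=4 i4:sub ; RAW+WAW r2
t=5 i5:and ; WAW r2
t=6 i6&i7:mulh/sll ; dual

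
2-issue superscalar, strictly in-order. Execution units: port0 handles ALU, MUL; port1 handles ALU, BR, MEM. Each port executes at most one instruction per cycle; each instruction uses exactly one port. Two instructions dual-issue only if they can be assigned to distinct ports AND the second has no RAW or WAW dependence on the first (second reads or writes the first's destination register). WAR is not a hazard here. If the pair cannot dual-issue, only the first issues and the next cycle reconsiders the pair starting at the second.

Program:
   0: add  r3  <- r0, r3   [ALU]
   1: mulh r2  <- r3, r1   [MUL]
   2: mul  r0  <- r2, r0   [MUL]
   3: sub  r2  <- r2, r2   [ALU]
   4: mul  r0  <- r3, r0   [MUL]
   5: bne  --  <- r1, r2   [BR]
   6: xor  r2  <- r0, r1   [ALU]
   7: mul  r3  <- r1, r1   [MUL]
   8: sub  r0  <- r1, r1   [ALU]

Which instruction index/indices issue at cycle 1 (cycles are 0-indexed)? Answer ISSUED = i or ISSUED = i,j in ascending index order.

ISSUED = 1

t=0 i0:add ; RAW r3
t=1 i1:mulh ; no-port MUL/MUL
t=2 i2/i3:mul;sub ; 2-wide
t=3 i4/i5:mul;bne ; 2-wide
t=4 i6/i7:xor;mul ; 2-wide
t=5 i8:sub ; tail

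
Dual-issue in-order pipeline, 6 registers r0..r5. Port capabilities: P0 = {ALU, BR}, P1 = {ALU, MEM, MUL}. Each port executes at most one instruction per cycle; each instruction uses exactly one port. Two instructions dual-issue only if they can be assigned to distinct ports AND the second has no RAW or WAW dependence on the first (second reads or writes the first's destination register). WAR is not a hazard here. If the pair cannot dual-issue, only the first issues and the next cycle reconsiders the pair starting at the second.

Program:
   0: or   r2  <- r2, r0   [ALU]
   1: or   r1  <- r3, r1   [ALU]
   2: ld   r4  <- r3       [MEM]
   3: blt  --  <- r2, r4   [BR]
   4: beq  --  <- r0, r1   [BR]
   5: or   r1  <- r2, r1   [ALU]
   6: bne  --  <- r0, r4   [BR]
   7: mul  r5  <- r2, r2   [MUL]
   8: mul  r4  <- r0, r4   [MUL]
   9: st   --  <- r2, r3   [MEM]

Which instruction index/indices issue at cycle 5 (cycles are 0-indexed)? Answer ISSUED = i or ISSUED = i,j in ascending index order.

ISSUED = 8

#0 head=0: or.ALU/or.ALU i0,i1 dual
#1 head=2: ld.MEM i2 RAW r4
#2 head=3: blt.BR i3 no-port BR/BR
#3 head=4: beq.BR/or.ALU i4,i5 dual
#4 head=6: bne.BR/mul.MUL i6,i7 dual
#5 head=8: mul.MUL i8 no-port MUL/MEM
#6 head=9: st.MEM i9 tail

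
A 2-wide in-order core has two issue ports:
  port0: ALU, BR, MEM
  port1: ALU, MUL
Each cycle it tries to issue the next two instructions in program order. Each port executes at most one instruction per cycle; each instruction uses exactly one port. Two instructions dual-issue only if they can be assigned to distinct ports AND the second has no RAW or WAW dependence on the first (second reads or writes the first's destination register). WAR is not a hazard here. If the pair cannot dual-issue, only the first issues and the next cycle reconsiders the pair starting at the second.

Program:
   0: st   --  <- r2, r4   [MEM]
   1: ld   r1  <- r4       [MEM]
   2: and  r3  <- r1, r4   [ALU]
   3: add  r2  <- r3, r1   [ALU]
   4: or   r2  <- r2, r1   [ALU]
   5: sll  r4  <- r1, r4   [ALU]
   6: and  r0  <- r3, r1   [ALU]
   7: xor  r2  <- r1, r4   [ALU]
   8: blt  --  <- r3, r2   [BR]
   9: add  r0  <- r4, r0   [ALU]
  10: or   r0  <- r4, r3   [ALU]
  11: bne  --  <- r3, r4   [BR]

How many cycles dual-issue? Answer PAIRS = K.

PAIRS = 4

[0] i0  st.MEM  -- no-port MEM/MEM
[1] i1  ld.MEM  -- RAW r1
[2] i2  and.ALU  -- RAW r3
[3] i3  add.ALU  -- RAW+WAW r2
[4] i4&i5  or.ALU sll.ALU  -- 2-wide
[5] i6&i7  and.ALU xor.ALU  -- 2-wide
[6] i8&i9  blt.BR add.ALU  -- 2-wide
[7] i10&i11  or.ALU bne.BR  -- 2-wide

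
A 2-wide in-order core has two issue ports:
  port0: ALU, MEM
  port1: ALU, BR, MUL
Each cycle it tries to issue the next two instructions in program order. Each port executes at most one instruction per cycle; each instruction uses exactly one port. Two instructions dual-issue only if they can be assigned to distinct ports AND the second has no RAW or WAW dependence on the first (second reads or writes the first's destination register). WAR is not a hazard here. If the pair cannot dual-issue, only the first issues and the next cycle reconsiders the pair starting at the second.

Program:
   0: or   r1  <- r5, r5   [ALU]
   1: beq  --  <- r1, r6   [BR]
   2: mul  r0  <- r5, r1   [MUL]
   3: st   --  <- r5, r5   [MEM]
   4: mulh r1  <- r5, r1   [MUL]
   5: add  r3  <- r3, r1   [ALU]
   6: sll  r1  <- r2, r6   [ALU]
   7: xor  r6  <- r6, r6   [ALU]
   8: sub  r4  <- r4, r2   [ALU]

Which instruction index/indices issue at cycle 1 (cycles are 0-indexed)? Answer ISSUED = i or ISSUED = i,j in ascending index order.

#0 head=0: or.ALU i0 RAW r1
#1 head=1: beq.BR i1 no-port BR/MUL
#2 head=2: mul.MUL+st.MEM i2&i3 pair
#3 head=4: mulh.MUL i4 RAW r1
#4 head=5: add.ALU+sll.ALU i5&i6 pair
#5 head=7: xor.ALU+sub.ALU i7&i8 pair

ISSUED = 1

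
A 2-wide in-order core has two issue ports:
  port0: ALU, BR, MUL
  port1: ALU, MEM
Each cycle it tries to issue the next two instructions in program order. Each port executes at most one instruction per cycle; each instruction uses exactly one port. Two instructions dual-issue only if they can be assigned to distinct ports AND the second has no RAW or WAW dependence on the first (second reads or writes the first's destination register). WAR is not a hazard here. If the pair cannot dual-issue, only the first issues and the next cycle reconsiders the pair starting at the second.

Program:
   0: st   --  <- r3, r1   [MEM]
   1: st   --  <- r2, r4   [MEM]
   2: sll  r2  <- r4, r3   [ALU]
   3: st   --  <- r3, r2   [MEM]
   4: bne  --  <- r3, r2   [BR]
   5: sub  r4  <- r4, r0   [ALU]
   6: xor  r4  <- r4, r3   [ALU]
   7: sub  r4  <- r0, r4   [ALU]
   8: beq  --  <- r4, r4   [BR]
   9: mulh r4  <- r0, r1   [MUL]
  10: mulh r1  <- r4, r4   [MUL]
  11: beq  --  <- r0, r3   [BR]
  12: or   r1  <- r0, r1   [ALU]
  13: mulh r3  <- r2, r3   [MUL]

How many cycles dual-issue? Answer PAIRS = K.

PAIRS = 3

#0 head=0: st.MEM i0 no-port MEM/MEM
#1 head=1: st.MEM/sll.ALU i1,i2 2-wide
#2 head=3: st.MEM/bne.BR i3,i4 2-wide
#3 head=5: sub.ALU i5 RAW+WAW r4
#4 head=6: xor.ALU i6 RAW+WAW r4
#5 head=7: sub.ALU i7 RAW r4
#6 head=8: beq.BR i8 no-port BR/MUL
#7 head=9: mulh.MUL i9 no-port MUL/MUL
#8 head=10: mulh.MUL i10 no-port MUL/BR
#9 head=11: beq.BR/or.ALU i11,i12 2-wide
#10 head=13: mulh.MUL i13 tail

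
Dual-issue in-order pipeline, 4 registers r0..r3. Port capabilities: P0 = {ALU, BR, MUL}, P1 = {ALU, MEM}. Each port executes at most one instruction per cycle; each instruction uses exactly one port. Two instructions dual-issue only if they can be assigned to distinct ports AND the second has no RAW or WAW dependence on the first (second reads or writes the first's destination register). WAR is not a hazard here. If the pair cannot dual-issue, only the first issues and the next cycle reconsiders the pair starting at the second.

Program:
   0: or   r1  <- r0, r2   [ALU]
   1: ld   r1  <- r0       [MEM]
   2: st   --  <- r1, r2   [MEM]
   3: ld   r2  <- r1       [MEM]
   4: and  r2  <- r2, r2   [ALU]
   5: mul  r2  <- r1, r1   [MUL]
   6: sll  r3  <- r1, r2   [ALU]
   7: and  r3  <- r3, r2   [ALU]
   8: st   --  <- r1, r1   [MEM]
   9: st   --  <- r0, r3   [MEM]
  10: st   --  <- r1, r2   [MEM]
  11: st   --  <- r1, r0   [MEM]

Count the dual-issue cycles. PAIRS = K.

  cy0 -> i0 (or) WAW r1
  cy1 -> i1 (ld) no-port MEM/MEM
  cy2 -> i2 (st) no-port MEM/MEM
  cy3 -> i3 (ld) RAW+WAW r2
  cy4 -> i4 (and) WAW r2
  cy5 -> i5 (mul) RAW r2
  cy6 -> i6 (sll) RAW+WAW r3
  cy7 -> i7+i8 (and+st) 2-wide
  cy8 -> i9 (st) no-port MEM/MEM
  cy9 -> i10 (st) no-port MEM/MEM
  cy10 -> i11 (st) tail

PAIRS = 1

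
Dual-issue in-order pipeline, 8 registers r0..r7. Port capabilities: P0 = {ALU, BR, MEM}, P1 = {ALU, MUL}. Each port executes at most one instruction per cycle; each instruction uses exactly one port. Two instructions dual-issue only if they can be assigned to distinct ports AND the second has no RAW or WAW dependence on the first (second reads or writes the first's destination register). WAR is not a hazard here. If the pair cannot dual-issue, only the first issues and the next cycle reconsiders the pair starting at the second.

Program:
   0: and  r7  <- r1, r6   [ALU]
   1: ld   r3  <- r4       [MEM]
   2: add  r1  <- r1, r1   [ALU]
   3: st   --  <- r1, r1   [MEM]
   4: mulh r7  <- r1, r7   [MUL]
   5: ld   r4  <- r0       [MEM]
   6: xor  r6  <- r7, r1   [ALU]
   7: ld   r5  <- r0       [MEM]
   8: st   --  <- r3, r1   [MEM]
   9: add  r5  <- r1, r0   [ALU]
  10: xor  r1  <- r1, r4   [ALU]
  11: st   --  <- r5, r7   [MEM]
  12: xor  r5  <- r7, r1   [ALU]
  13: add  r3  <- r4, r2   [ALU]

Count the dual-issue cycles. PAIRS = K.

  cy0 -> i0&i1 (and.ALU+ld.MEM) dual
  cy1 -> i2 (add.ALU) RAW r1
  cy2 -> i3&i4 (st.MEM+mulh.MUL) dual
  cy3 -> i5&i6 (ld.MEM+xor.ALU) dual
  cy4 -> i7 (ld.MEM) no-port MEM/MEM
  cy5 -> i8&i9 (st.MEM+add.ALU) dual
  cy6 -> i10&i11 (xor.ALU+st.MEM) dual
  cy7 -> i12&i13 (xor.ALU+add.ALU) dual

PAIRS = 6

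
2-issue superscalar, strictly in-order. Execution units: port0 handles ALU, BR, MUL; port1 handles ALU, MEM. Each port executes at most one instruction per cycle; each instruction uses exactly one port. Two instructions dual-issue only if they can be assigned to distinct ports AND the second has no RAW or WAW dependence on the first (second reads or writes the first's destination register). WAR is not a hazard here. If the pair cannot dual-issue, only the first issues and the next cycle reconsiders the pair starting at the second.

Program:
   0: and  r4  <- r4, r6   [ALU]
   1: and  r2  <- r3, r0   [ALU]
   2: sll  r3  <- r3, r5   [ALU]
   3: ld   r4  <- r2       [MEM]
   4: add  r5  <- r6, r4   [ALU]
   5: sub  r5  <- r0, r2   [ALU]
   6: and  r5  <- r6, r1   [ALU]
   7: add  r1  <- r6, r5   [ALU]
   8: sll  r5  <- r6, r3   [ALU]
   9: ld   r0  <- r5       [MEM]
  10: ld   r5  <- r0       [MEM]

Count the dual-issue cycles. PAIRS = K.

0. and.ALU;and.ALU @i0&i1  | 2-wide
1. sll.ALU;ld.MEM @i2&i3  | 2-wide
2. add.ALU @i4  | WAW r5
3. sub.ALU @i5  | WAW r5
4. and.ALU @i6  | RAW r5
5. add.ALU;sll.ALU @i7&i8  | 2-wide
6. ld.MEM @i9  | no-port MEM/MEM
7. ld.MEM @i10  | tail

PAIRS = 3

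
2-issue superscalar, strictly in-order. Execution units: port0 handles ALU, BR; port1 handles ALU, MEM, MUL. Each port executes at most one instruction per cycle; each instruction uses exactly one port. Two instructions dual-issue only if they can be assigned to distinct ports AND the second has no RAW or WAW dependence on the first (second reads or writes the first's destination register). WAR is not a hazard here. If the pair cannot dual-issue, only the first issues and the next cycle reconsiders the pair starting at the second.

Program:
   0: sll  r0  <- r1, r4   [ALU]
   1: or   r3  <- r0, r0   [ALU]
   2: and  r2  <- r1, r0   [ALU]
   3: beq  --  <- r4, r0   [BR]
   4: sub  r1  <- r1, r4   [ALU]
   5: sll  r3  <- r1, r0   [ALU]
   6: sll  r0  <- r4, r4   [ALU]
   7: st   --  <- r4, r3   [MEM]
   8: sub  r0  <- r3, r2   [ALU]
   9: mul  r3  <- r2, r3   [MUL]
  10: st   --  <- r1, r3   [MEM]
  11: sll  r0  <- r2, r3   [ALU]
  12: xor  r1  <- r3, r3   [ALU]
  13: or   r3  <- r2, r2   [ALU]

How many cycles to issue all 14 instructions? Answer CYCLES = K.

CYCLES = 8

c0: i0 sll.ALU  RAW r0
c1: i1&i2 or.ALU and.ALU  dual
c2: i3&i4 beq.BR sub.ALU  dual
c3: i5&i6 sll.ALU sll.ALU  dual
c4: i7&i8 st.MEM sub.ALU  dual
c5: i9 mul.MUL  no-port MUL/MEM
c6: i10&i11 st.MEM sll.ALU  dual
c7: i12&i13 xor.ALU or.ALU  dual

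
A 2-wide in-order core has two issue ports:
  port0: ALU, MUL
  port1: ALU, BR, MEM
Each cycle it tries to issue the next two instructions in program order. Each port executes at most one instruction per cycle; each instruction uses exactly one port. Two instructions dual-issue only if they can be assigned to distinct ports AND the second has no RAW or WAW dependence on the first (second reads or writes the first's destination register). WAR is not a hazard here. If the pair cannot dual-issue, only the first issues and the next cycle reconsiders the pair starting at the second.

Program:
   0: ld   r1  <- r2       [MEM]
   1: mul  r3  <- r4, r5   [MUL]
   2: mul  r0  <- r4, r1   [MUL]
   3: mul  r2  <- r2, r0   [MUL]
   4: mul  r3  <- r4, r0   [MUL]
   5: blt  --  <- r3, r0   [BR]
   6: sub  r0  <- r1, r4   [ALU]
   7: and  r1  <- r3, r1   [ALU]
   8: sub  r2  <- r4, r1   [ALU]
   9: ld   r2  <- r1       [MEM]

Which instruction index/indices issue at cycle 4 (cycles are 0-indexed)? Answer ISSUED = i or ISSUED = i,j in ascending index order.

ISSUED = 5,6

c0: i0&i1 ld.MEM;mul.MUL  pair
c1: i2 mul.MUL  no-port MUL/MUL
c2: i3 mul.MUL  no-port MUL/MUL
c3: i4 mul.MUL  RAW r3
c4: i5&i6 blt.BR;sub.ALU  pair
c5: i7 and.ALU  RAW r1
c6: i8 sub.ALU  WAW r2
c7: i9 ld.MEM  tail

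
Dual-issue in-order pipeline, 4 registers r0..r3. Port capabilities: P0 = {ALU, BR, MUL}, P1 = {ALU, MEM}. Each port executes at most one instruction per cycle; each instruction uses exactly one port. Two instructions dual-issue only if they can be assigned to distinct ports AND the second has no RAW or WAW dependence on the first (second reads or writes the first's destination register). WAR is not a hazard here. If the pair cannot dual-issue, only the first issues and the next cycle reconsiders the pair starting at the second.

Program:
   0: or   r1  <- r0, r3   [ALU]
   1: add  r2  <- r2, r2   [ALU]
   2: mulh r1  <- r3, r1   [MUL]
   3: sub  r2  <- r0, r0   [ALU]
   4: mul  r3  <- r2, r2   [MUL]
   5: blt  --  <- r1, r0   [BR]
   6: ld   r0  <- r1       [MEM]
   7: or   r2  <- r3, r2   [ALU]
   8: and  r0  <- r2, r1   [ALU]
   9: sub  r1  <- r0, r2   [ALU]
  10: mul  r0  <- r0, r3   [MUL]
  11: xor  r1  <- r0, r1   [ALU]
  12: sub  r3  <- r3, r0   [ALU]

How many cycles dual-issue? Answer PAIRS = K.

PAIRS = 5

c0: i0+i1 or.ALU;add.ALU  dual
c1: i2+i3 mulh.MUL;sub.ALU  dual
c2: i4 mul.MUL  no-port MUL/BR
c3: i5+i6 blt.BR;ld.MEM  dual
c4: i7 or.ALU  RAW r2
c5: i8 and.ALU  RAW r0
c6: i9+i10 sub.ALU;mul.MUL  dual
c7: i11+i12 xor.ALU;sub.ALU  dual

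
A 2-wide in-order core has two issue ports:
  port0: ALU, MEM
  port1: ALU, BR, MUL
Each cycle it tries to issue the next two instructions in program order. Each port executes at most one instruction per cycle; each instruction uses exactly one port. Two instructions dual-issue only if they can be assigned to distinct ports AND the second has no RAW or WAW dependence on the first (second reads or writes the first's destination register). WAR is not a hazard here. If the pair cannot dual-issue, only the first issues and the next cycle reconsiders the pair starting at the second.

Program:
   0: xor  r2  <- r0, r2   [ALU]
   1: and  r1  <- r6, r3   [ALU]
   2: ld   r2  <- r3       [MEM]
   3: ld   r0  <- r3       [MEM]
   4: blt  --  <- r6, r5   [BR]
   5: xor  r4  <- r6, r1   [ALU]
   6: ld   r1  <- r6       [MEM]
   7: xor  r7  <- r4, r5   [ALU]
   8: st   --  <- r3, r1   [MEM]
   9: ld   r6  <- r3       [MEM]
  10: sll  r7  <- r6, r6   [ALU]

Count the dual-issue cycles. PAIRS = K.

PAIRS = 4

  cy0 -> i0,i1 (xor and) pair
  cy1 -> i2 (ld) no-port MEM/MEM
  cy2 -> i3,i4 (ld blt) pair
  cy3 -> i5,i6 (xor ld) pair
  cy4 -> i7,i8 (xor st) pair
  cy5 -> i9 (ld) RAW r6
  cy6 -> i10 (sll) tail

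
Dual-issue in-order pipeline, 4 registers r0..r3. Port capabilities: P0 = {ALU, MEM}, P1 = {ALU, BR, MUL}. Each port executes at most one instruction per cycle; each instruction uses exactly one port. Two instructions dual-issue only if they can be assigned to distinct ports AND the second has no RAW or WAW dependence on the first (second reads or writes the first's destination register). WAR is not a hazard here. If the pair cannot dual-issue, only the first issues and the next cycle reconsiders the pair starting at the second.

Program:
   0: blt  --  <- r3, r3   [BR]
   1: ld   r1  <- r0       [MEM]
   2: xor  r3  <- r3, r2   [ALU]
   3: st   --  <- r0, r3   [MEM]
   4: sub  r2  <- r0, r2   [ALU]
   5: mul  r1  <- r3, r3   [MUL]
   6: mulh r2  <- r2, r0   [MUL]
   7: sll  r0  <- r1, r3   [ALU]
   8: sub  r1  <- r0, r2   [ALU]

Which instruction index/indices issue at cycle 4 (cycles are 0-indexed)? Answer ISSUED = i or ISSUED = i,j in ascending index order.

  cy0 -> i0&i1 (blt.BR/ld.MEM) dual
  cy1 -> i2 (xor.ALU) RAW r3
  cy2 -> i3&i4 (st.MEM/sub.ALU) dual
  cy3 -> i5 (mul.MUL) no-port MUL/MUL
  cy4 -> i6&i7 (mulh.MUL/sll.ALU) dual
  cy5 -> i8 (sub.ALU) tail

ISSUED = 6,7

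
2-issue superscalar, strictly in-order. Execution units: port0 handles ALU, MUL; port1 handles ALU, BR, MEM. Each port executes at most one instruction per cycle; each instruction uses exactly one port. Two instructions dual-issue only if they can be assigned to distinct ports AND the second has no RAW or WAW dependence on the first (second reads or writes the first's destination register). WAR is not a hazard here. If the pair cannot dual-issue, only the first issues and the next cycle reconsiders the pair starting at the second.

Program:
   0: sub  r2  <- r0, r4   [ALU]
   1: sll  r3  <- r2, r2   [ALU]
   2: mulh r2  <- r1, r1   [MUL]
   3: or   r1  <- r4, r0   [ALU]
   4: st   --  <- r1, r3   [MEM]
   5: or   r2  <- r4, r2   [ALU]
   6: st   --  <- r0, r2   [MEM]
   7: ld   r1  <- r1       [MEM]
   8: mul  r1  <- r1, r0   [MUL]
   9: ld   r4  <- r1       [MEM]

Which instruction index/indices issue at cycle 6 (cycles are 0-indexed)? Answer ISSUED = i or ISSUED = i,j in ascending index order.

#0 head=0: sub.ALU i0 RAW r2
#1 head=1: sll.ALU+mulh.MUL i1/i2 pair
#2 head=3: or.ALU i3 RAW r1
#3 head=4: st.MEM+or.ALU i4/i5 pair
#4 head=6: st.MEM i6 no-port MEM/MEM
#5 head=7: ld.MEM i7 RAW+WAW r1
#6 head=8: mul.MUL i8 RAW r1
#7 head=9: ld.MEM i9 tail

ISSUED = 8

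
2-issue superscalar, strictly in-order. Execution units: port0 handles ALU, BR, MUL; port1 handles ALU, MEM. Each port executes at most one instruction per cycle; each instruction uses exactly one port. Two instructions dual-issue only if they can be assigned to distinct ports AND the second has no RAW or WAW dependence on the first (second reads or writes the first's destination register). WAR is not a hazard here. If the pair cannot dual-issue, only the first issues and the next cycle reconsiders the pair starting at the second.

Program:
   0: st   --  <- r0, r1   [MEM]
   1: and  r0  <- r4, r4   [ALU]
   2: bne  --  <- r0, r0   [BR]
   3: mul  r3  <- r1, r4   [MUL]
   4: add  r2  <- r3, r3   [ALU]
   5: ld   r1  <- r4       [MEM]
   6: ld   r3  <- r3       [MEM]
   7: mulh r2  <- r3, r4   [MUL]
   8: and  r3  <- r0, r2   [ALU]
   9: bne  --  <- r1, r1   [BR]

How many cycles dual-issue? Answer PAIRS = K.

PAIRS = 3

c0: i0,i1 st.MEM+and.ALU  pair
c1: i2 bne.BR  no-port BR/MUL
c2: i3 mul.MUL  RAW r3
c3: i4,i5 add.ALU+ld.MEM  pair
c4: i6 ld.MEM  RAW r3
c5: i7 mulh.MUL  RAW r2
c6: i8,i9 and.ALU+bne.BR  pair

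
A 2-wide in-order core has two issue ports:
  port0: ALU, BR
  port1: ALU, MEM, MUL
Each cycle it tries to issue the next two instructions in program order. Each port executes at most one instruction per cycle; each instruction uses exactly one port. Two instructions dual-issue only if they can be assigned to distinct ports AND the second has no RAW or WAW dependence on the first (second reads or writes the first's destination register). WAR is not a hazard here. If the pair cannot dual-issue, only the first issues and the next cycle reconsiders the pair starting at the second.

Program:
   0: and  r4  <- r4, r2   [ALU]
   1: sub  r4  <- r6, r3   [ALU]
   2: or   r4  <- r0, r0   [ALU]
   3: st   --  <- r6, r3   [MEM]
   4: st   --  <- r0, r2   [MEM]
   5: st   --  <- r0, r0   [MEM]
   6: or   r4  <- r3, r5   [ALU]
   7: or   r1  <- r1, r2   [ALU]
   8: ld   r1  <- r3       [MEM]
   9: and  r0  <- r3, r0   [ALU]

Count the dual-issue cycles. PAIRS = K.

PAIRS = 3

c0: i0 and  WAW r4
c1: i1 sub  WAW r4
c2: i2,i3 or/st  pair
c3: i4 st  no-port MEM/MEM
c4: i5,i6 st/or  pair
c5: i7 or  WAW r1
c6: i8,i9 ld/and  pair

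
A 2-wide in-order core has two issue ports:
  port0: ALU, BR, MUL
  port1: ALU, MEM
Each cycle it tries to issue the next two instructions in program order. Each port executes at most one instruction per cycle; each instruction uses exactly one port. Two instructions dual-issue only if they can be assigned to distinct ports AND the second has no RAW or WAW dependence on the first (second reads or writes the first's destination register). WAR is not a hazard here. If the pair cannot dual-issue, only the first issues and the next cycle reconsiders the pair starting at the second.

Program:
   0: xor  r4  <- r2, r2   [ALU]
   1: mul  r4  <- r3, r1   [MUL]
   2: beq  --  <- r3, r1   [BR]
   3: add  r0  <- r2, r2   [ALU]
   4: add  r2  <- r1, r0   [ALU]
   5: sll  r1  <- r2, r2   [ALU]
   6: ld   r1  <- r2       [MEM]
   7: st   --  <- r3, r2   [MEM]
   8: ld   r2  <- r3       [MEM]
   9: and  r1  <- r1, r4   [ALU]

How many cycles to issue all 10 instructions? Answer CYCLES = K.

CYCLES = 8

c0: i0 xor.ALU  WAW r4
c1: i1 mul.MUL  no-port MUL/BR
c2: i2,i3 beq.BR/add.ALU  pair
c3: i4 add.ALU  RAW r2
c4: i5 sll.ALU  WAW r1
c5: i6 ld.MEM  no-port MEM/MEM
c6: i7 st.MEM  no-port MEM/MEM
c7: i8,i9 ld.MEM/and.ALU  pair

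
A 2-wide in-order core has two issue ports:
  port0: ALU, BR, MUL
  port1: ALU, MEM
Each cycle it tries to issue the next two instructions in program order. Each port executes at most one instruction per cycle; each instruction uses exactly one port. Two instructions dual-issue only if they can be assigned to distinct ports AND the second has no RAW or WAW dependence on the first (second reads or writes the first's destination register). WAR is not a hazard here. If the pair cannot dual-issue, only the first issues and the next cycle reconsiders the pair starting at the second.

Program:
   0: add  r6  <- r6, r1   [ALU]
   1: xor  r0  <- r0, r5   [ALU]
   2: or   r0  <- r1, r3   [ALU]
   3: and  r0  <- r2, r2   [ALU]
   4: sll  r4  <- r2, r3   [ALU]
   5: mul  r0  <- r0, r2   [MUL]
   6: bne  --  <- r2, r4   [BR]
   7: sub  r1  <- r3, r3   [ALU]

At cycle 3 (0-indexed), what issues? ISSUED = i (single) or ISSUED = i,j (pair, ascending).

ISSUED = 5

#0 head=0: add.ALU+xor.ALU i0&i1 pair
#1 head=2: or.ALU i2 WAW r0
#2 head=3: and.ALU+sll.ALU i3&i4 pair
#3 head=5: mul.MUL i5 no-port MUL/BR
#4 head=6: bne.BR+sub.ALU i6&i7 pair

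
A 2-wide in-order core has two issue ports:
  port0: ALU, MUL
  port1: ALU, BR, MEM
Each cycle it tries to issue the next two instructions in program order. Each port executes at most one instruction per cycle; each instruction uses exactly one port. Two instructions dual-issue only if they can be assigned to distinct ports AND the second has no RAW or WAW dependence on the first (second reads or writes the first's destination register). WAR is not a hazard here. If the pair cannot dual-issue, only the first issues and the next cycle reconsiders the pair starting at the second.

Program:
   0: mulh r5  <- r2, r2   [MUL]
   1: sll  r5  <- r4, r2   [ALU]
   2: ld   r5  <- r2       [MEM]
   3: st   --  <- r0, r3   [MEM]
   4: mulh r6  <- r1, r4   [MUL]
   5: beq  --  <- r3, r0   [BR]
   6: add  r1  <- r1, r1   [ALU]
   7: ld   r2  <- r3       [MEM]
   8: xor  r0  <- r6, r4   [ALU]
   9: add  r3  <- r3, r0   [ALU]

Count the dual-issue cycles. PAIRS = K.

PAIRS = 3

0. mulh @i0  | WAW r5
1. sll @i1  | WAW r5
2. ld @i2  | no-port MEM/MEM
3. st;mulh @i3,i4  | dual
4. beq;add @i5,i6  | dual
5. ld;xor @i7,i8  | dual
6. add @i9  | tail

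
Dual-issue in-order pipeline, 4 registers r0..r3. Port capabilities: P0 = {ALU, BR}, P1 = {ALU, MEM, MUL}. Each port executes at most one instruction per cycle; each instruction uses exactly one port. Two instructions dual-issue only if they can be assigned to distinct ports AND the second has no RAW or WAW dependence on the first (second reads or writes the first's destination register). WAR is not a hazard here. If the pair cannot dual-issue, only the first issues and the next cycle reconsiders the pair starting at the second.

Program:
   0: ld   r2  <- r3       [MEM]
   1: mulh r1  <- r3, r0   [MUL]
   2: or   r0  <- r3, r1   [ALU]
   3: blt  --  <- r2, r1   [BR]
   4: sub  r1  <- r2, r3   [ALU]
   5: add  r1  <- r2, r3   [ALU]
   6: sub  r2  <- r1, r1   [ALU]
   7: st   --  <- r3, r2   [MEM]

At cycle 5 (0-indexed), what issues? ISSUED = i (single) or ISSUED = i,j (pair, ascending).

0. ld.MEM @i0  | no-port MEM/MUL
1. mulh.MUL @i1  | RAW r1
2. or.ALU blt.BR @i2,i3  | pair
3. sub.ALU @i4  | WAW r1
4. add.ALU @i5  | RAW r1
5. sub.ALU @i6  | RAW r2
6. st.MEM @i7  | tail

ISSUED = 6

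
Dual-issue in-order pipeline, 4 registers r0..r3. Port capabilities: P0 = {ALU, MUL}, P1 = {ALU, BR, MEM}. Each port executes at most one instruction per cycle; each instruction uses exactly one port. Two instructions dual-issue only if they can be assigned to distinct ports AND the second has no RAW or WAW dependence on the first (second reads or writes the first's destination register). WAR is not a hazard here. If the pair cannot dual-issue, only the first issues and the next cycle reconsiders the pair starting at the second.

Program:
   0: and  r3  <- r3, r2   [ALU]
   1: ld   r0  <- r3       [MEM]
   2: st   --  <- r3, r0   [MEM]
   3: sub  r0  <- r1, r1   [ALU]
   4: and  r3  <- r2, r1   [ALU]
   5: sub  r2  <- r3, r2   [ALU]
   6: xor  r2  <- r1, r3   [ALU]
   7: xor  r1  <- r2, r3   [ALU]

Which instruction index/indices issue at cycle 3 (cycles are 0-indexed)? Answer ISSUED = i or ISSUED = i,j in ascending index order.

ISSUED = 4

0. and @i0  | RAW r3
1. ld @i1  | no-port MEM/MEM
2. st sub @i2/i3  | pair
3. and @i4  | RAW r3
4. sub @i5  | WAW r2
5. xor @i6  | RAW r2
6. xor @i7  | tail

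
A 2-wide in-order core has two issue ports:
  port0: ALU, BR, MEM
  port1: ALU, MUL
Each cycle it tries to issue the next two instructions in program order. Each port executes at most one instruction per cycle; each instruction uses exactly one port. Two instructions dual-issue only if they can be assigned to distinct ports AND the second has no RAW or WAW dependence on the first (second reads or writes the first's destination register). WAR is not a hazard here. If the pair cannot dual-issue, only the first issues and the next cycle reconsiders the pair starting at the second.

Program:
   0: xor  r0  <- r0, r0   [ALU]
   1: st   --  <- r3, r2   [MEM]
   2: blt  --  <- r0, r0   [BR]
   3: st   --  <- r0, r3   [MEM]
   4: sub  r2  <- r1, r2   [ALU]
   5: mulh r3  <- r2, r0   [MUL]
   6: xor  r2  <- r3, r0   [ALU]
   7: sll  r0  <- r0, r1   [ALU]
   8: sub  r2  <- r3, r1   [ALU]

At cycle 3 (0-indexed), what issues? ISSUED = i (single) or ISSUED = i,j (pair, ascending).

ISSUED = 5

t=0 i0/i1:xor.ALU/st.MEM ; dual
t=1 i2:blt.BR ; no-port BR/MEM
t=2 i3/i4:st.MEM/sub.ALU ; dual
t=3 i5:mulh.MUL ; RAW r3
t=4 i6/i7:xor.ALU/sll.ALU ; dual
t=5 i8:sub.ALU ; tail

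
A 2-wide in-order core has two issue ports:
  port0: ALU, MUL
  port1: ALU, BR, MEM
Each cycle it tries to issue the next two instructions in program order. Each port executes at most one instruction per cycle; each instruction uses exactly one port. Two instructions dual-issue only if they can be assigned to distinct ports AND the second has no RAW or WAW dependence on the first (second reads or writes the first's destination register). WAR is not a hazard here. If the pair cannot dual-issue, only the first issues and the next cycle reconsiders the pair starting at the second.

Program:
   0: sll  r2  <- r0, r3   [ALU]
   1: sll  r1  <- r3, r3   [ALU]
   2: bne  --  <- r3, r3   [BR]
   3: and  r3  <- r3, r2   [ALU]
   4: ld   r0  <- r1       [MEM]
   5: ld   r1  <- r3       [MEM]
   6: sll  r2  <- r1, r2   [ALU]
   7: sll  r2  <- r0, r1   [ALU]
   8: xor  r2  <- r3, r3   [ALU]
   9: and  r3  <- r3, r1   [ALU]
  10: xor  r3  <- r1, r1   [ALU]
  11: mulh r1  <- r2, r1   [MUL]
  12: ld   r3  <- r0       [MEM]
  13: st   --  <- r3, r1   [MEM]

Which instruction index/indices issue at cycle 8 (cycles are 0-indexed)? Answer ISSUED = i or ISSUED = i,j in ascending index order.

t=0 i0,i1:sll.ALU sll.ALU ; 2-wide
t=1 i2,i3:bne.BR and.ALU ; 2-wide
t=2 i4:ld.MEM ; no-port MEM/MEM
t=3 i5:ld.MEM ; RAW r1
t=4 i6:sll.ALU ; WAW r2
t=5 i7:sll.ALU ; WAW r2
t=6 i8,i9:xor.ALU and.ALU ; 2-wide
t=7 i10,i11:xor.ALU mulh.MUL ; 2-wide
t=8 i12:ld.MEM ; no-port MEM/MEM
t=9 i13:st.MEM ; tail

ISSUED = 12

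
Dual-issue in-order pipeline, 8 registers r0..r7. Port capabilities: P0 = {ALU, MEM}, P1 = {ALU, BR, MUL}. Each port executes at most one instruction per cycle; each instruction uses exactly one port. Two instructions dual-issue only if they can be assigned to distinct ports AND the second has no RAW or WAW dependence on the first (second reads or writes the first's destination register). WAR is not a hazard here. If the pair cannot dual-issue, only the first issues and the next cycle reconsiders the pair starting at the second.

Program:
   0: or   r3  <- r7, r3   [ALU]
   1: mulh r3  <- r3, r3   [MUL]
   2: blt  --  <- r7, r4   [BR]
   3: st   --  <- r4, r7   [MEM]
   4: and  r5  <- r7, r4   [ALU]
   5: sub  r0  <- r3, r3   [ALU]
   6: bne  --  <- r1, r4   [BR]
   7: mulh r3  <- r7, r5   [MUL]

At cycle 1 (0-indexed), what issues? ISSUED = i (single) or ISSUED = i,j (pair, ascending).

ISSUED = 1

#0 head=0: or.ALU i0 RAW+WAW r3
#1 head=1: mulh.MUL i1 no-port MUL/BR
#2 head=2: blt.BR;st.MEM i2,i3 2-wide
#3 head=4: and.ALU;sub.ALU i4,i5 2-wide
#4 head=6: bne.BR i6 no-port BR/MUL
#5 head=7: mulh.MUL i7 tail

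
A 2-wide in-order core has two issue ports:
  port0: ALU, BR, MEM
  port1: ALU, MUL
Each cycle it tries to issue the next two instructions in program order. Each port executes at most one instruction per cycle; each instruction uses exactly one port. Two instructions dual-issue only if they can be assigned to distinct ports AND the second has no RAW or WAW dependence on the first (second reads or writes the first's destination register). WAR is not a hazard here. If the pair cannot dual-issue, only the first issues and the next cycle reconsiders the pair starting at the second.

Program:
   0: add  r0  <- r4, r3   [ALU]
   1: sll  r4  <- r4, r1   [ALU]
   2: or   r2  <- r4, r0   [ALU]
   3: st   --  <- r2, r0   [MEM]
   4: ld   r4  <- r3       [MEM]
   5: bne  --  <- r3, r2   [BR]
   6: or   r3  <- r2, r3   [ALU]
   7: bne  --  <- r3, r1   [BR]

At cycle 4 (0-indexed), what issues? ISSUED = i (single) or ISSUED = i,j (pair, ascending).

[0] i0/i1  add.ALU+sll.ALU  -- dual
[1] i2  or.ALU  -- RAW r2
[2] i3  st.MEM  -- no-port MEM/MEM
[3] i4  ld.MEM  -- no-port MEM/BR
[4] i5/i6  bne.BR+or.ALU  -- dual
[5] i7  bne.BR  -- tail

ISSUED = 5,6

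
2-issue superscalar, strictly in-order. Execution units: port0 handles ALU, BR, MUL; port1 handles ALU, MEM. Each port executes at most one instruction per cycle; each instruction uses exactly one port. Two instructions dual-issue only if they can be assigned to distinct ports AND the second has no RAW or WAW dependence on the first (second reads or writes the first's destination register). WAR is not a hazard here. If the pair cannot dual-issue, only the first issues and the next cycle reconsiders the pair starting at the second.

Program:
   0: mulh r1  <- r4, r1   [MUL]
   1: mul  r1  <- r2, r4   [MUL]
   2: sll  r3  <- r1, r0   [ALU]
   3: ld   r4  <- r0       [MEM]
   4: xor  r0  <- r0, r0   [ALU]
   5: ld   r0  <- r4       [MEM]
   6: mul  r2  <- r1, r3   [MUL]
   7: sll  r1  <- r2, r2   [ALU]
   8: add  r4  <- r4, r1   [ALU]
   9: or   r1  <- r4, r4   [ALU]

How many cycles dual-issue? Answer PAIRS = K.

#0 head=0: mulh.MUL i0 no-port MUL/MUL
#1 head=1: mul.MUL i1 RAW r1
#2 head=2: sll.ALU+ld.MEM i2+i3 pair
#3 head=4: xor.ALU i4 WAW r0
#4 head=5: ld.MEM+mul.MUL i5+i6 pair
#5 head=7: sll.ALU i7 RAW r1
#6 head=8: add.ALU i8 RAW r4
#7 head=9: or.ALU i9 tail

PAIRS = 2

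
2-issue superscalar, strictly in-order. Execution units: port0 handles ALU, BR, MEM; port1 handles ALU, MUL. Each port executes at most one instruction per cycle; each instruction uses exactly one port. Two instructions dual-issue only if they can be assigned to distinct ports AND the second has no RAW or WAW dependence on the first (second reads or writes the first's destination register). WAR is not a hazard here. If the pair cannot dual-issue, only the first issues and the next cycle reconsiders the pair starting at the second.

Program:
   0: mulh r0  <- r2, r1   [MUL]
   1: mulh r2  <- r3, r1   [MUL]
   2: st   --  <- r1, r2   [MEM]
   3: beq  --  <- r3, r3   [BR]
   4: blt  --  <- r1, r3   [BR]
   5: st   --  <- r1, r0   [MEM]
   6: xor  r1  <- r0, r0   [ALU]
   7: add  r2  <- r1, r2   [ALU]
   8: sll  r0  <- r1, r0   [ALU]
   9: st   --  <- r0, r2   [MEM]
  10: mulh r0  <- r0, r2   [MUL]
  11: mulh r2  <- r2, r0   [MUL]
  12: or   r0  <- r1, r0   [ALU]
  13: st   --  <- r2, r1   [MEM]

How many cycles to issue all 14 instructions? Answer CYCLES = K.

[0] i0  mulh  -- no-port MUL/MUL
[1] i1  mulh  -- RAW r2
[2] i2  st  -- no-port MEM/BR
[3] i3  beq  -- no-port BR/BR
[4] i4  blt  -- no-port BR/MEM
[5] i5+i6  st;xor  -- 2-wide
[6] i7+i8  add;sll  -- 2-wide
[7] i9+i10  st;mulh  -- 2-wide
[8] i11+i12  mulh;or  -- 2-wide
[9] i13  st  -- tail

CYCLES = 10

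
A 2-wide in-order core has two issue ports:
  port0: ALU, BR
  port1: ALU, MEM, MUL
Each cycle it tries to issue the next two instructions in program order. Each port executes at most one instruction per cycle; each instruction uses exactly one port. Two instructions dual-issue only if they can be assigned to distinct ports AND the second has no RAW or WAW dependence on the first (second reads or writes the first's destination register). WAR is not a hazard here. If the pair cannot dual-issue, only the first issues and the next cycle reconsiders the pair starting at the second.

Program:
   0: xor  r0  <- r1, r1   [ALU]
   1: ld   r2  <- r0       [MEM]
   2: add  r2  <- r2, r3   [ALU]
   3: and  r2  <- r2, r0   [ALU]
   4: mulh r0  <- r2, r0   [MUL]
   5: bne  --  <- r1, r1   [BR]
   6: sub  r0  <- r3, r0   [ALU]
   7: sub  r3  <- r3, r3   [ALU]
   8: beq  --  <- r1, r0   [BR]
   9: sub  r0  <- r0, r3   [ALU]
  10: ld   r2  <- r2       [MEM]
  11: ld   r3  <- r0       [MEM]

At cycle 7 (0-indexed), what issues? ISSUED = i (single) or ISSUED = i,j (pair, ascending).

#0 head=0: xor.ALU i0 RAW r0
#1 head=1: ld.MEM i1 RAW+WAW r2
#2 head=2: add.ALU i2 RAW+WAW r2
#3 head=3: and.ALU i3 RAW r2
#4 head=4: mulh.MUL+bne.BR i4&i5 dual
#5 head=6: sub.ALU+sub.ALU i6&i7 dual
#6 head=8: beq.BR+sub.ALU i8&i9 dual
#7 head=10: ld.MEM i10 no-port MEM/MEM
#8 head=11: ld.MEM i11 tail

ISSUED = 10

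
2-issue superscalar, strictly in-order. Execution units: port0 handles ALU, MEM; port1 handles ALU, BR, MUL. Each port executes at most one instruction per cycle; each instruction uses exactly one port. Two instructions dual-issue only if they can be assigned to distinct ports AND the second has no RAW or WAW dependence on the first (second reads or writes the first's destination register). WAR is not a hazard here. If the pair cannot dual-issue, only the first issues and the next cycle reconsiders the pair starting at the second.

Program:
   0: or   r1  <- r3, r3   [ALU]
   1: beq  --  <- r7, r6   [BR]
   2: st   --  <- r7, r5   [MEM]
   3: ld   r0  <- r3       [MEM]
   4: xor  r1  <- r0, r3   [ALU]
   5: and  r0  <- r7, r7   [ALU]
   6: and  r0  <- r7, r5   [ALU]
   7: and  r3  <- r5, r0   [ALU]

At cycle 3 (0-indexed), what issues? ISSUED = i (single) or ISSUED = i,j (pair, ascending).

t=0 i0+i1:or.ALU/beq.BR ; dual
t=1 i2:st.MEM ; no-port MEM/MEM
t=2 i3:ld.MEM ; RAW r0
t=3 i4+i5:xor.ALU/and.ALU ; dual
t=4 i6:and.ALU ; RAW r0
t=5 i7:and.ALU ; tail

ISSUED = 4,5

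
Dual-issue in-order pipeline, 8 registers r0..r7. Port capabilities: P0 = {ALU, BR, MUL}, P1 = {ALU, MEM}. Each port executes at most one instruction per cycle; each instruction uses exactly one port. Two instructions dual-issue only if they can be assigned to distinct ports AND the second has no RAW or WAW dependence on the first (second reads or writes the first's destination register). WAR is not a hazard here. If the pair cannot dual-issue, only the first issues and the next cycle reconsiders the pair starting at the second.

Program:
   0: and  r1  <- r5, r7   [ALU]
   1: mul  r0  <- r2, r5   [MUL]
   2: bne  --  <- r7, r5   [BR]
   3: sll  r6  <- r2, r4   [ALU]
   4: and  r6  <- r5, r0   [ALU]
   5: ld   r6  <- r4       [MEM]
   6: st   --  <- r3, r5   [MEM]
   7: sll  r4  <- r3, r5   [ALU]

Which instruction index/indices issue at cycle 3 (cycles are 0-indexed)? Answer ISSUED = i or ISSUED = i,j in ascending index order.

t=0 i0&i1:and;mul ; dual
t=1 i2&i3:bne;sll ; dual
t=2 i4:and ; WAW r6
t=3 i5:ld ; no-port MEM/MEM
t=4 i6&i7:st;sll ; dual

ISSUED = 5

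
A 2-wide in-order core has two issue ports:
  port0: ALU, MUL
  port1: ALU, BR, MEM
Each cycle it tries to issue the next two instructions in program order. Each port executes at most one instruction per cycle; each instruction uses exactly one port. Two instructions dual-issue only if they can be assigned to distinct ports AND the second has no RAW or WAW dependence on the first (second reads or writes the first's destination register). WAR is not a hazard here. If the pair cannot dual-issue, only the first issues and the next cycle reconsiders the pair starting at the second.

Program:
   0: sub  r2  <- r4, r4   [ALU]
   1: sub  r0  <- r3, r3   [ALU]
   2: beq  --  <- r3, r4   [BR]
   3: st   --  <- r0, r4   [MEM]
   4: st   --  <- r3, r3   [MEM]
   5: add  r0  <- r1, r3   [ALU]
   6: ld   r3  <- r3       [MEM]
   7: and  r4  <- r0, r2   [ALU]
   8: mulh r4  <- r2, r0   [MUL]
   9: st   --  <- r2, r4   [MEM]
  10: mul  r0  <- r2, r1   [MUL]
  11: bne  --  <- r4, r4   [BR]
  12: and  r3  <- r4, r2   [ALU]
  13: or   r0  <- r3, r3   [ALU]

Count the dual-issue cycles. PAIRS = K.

PAIRS = 5

[0] i0/i1  sub.ALU sub.ALU  -- pair
[1] i2  beq.BR  -- no-port BR/MEM
[2] i3  st.MEM  -- no-port MEM/MEM
[3] i4/i5  st.MEM add.ALU  -- pair
[4] i6/i7  ld.MEM and.ALU  -- pair
[5] i8  mulh.MUL  -- RAW r4
[6] i9/i10  st.MEM mul.MUL  -- pair
[7] i11/i12  bne.BR and.ALU  -- pair
[8] i13  or.ALU  -- tail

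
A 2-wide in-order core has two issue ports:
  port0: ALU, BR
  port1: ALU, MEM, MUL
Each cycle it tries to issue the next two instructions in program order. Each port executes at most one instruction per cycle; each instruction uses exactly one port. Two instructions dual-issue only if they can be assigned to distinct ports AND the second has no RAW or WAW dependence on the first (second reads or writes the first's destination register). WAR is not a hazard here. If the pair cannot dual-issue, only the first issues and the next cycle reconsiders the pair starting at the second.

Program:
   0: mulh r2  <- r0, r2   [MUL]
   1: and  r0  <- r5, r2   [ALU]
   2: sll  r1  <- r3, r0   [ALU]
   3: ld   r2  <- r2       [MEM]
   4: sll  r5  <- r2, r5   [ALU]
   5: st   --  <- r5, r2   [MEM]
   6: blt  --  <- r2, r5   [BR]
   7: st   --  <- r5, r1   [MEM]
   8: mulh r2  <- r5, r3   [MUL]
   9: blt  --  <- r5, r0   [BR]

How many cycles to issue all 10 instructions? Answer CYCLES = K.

CYCLES = 7

0. mulh.MUL @i0  | RAW r2
1. and.ALU @i1  | RAW r0
2. sll.ALU ld.MEM @i2/i3  | 2-wide
3. sll.ALU @i4  | RAW r5
4. st.MEM blt.BR @i5/i6  | 2-wide
5. st.MEM @i7  | no-port MEM/MUL
6. mulh.MUL blt.BR @i8/i9  | 2-wide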